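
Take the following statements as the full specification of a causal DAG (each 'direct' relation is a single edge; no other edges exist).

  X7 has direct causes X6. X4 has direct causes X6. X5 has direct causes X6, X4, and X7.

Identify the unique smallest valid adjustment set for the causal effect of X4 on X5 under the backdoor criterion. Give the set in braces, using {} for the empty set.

{X6}

Variables eligible for adjustment (non-descendants of X4, excluding X4 and X5): {X6, X7}.
Backdoor paths from X4 to X5:
  P1: X4 <- X6 -> X7 -> X5
  P2: X4 <- X6 -> X5
The empty set is not sufficient: P1 (X4 <- X6 -> X7 -> X5) has no collider blocking it and no conditioned non-collider, so it is open.
Try {X6}:
  P1: blocked at fork node X6 ∈ conditioning set.
  P2: blocked at fork node X6 ∈ conditioning set.
{X6} contains no descendant of X4 and blocks every backdoor path.
No other singleton works — e.g. {X7} leaves P2 open — so {X6} is the unique smallest valid adjustment set.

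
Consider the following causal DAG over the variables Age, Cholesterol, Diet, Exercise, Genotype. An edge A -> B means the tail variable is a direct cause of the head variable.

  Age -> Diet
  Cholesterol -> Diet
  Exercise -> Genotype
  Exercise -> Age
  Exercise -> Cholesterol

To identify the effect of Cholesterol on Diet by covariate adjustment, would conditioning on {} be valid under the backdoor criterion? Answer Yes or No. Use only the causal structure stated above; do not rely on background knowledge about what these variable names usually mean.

Backdoor paths from Cholesterol to Diet (paths whose first edge points into Cholesterol):
  P1: Cholesterol <- Exercise -> Age -> Diet
Condition 1 (no descendant of Cholesterol in the set): holds — descendants of Cholesterol are {Diet}; none are in {}.
Condition 2 (every backdoor path blocked by {}):
  P1: open — no interior node is in the conditioning set.
{} does not satisfy the backdoor criterion.

No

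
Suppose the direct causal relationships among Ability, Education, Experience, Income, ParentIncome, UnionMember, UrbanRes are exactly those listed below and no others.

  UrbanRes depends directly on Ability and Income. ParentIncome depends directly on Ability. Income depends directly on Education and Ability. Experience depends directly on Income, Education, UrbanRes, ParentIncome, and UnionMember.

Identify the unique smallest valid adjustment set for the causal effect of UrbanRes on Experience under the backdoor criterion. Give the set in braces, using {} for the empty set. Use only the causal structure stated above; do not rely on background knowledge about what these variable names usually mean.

{Ability, Income}

Variables eligible for adjustment (non-descendants of UrbanRes, excluding UrbanRes and Experience): {Ability, Education, Income, ParentIncome, UnionMember}.
Backdoor paths from UrbanRes to Experience:
  P1: UrbanRes <- Ability -> Income <- Education -> Experience
  P2: UrbanRes <- Ability -> Income -> Experience
  P3: UrbanRes <- Ability -> ParentIncome -> Experience
  P4: UrbanRes <- Income <- Ability -> ParentIncome -> Experience
  P5: UrbanRes <- Income <- Education -> Experience
  P6: UrbanRes <- Income -> Experience
The empty set is not sufficient: P2 (UrbanRes <- Ability -> Income -> Experience) has no collider blocking it and no conditioned non-collider, so it is open.
Try {Ability, Income}:
  P1: blocked at fork node Ability ∈ conditioning set.
  P2: blocked at fork node Ability ∈ conditioning set.
  P3: blocked at fork node Ability ∈ conditioning set.
  P4: blocked at chain node Income ∈ conditioning set.
  P5: blocked at chain node Income ∈ conditioning set.
  P6: blocked at fork node Income ∈ conditioning set.
{Ability, Income} contains no descendant of UrbanRes and blocks every backdoor path.
Every element of {Ability, Income} is needed (dropping Ability leaves P1 open; dropping Income leaves P5 open), so no proper subset is valid.
Among all size-2 subsets of the eligible variables, only {Ability, Income} blocks every backdoor path, so it is the unique smallest valid adjustment set.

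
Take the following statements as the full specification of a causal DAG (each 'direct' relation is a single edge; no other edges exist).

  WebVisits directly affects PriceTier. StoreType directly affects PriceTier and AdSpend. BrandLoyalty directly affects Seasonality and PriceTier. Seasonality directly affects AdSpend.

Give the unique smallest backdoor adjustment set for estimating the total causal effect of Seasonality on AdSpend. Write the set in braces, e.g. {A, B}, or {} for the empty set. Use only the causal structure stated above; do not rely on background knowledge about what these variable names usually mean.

{}

Variables eligible for adjustment (non-descendants of Seasonality, excluding Seasonality and AdSpend): {BrandLoyalty, PriceTier, StoreType, WebVisits}.
Backdoor paths from Seasonality to AdSpend:
  P1: Seasonality <- BrandLoyalty -> PriceTier <- StoreType -> AdSpend
Each backdoor path contains an unconditioned collider, so every path is already blocked with the empty conditioning set:
  P1: blocked at collider PriceTier (neither it nor any descendant is in the conditioning set).
The empty set is therefore the unique smallest valid set.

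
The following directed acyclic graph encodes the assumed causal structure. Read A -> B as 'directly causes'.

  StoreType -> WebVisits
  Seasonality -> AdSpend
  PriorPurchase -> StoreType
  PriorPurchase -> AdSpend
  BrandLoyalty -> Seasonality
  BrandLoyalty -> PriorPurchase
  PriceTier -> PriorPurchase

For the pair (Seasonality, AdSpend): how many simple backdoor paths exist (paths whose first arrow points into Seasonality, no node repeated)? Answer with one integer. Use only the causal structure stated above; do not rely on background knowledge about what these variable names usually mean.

1

A backdoor path from Seasonality to AdSpend is any simple undirected path whose first edge points into Seasonality (i.e. leaves Seasonality via a parent).
Parents of Seasonality: {BrandLoyalty}.
Enumerating:
  P1: Seasonality <- BrandLoyalty -> PriorPurchase -> AdSpend
That exhausts the simple backdoor paths. Count: 1.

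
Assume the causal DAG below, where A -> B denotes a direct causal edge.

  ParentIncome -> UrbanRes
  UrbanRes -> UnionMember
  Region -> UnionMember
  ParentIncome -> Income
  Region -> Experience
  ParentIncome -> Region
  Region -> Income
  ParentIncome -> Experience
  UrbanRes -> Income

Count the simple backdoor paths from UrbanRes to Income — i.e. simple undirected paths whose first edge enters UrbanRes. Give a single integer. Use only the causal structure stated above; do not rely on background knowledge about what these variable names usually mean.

3

A backdoor path from UrbanRes to Income is any simple undirected path whose first edge points into UrbanRes (i.e. leaves UrbanRes via a parent).
Parents of UrbanRes: {ParentIncome}.
Enumerating:
  P1: UrbanRes <- ParentIncome -> Region -> Income
  P2: UrbanRes <- ParentIncome -> Income
  P3: UrbanRes <- ParentIncome -> Experience <- Region -> Income
That exhausts the simple backdoor paths. Count: 3.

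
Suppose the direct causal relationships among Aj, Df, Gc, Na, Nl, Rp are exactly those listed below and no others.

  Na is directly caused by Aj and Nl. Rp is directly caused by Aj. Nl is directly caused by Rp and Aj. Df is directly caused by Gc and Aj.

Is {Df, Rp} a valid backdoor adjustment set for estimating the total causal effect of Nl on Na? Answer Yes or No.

No

Backdoor paths from Nl to Na (paths whose first edge points into Nl):
  P1: Nl <- Aj -> Na
  P2: Nl <- Rp <- Aj -> Na
Condition 1 (no descendant of Nl in the set): holds — descendants of Nl are {Na}; none are in {Df, Rp}.
Condition 2 (every backdoor path blocked by {Df, Rp}):
  P1: open — no interior node is in the conditioning set.
  P2: blocked at chain node Rp ∈ conditioning set.
{Df, Rp} does not satisfy the backdoor criterion.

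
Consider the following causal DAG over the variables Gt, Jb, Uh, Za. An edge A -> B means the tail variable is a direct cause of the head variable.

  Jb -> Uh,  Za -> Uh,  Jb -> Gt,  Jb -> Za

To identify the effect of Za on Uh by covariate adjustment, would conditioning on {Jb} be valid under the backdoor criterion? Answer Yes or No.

Backdoor paths from Za to Uh (paths whose first edge points into Za):
  P1: Za <- Jb -> Uh
Condition 1 (no descendant of Za in the set): holds — descendants of Za are {Uh}; none are in {Jb}.
Condition 2 (every backdoor path blocked by {Jb}):
  P1: blocked at fork node Jb ∈ conditioning set.
{Jb} satisfies the backdoor criterion.

Yes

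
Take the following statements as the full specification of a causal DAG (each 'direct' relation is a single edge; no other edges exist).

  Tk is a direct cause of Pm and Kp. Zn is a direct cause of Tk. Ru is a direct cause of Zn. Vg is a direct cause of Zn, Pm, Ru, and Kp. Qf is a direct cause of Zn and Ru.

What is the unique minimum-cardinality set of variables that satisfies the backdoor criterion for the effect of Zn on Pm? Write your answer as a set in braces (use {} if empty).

Variables eligible for adjustment (non-descendants of Zn, excluding Zn and Pm): {Qf, Ru, Vg}.
Backdoor paths from Zn to Pm:
  P1: Zn <- Vg -> Kp <- Tk -> Pm
  P2: Zn <- Vg -> Pm
  P3: Zn <- Qf -> Ru <- Vg -> Kp <- Tk -> Pm
  P4: Zn <- Qf -> Ru <- Vg -> Pm
  P5: Zn <- Ru <- Vg -> Kp <- Tk -> Pm
  P6: Zn <- Ru <- Vg -> Pm
The empty set is not sufficient: P2 (Zn <- Vg -> Pm) has no collider blocking it and no conditioned non-collider, so it is open.
Try {Vg}:
  P1: blocked at fork node Vg ∈ conditioning set.
  P2: blocked at fork node Vg ∈ conditioning set.
  P3: blocked at collider Ru (neither it nor any descendant is in the conditioning set).
  P4: blocked at collider Ru (neither it nor any descendant is in the conditioning set).
  P5: blocked at fork node Vg ∈ conditioning set.
  P6: blocked at fork node Vg ∈ conditioning set.
{Vg} contains no descendant of Zn and blocks every backdoor path.
No other singleton works — e.g. {Qf} leaves P2 open — so {Vg} is the unique smallest valid adjustment set.

{Vg}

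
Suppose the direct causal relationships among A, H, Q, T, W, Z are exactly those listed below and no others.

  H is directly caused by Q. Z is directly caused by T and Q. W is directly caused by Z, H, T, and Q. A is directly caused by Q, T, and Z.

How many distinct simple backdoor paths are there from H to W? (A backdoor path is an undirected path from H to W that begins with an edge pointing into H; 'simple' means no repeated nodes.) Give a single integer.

A backdoor path from H to W is any simple undirected path whose first edge points into H (i.e. leaves H via a parent).
Parents of H: {Q}.
Enumerating:
  P1: H <- Q -> Z <- T -> W
  P2: H <- Q -> Z -> A <- T -> W
  P3: H <- Q -> Z -> W
  P4: H <- Q -> A <- T -> Z -> W
  P5: H <- Q -> A <- T -> W
  P6: H <- Q -> A <- Z <- T -> W
  P7: H <- Q -> A <- Z -> W
  P8: H <- Q -> W
That exhausts the simple backdoor paths. Count: 8.

8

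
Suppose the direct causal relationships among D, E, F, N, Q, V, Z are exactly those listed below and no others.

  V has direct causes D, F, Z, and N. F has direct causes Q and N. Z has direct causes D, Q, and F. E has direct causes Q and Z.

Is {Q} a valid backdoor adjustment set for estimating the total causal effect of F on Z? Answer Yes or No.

Yes

Backdoor paths from F to Z (paths whose first edge points into F):
  P1: F <- N -> V <- D -> Z
  P2: F <- N -> V <- Z
  P3: F <- Q -> Z
  P4: F <- Q -> E <- Z
Condition 1 (no descendant of F in the set): holds — descendants of F are {E, V, Z}; none are in {Q}.
Condition 2 (every backdoor path blocked by {Q}):
  P1: blocked at collider V (neither it nor any descendant is in the conditioning set).
  P2: blocked at collider V (neither it nor any descendant is in the conditioning set).
  P3: blocked at fork node Q ∈ conditioning set.
  P4: blocked at fork node Q ∈ conditioning set.
{Q} satisfies the backdoor criterion.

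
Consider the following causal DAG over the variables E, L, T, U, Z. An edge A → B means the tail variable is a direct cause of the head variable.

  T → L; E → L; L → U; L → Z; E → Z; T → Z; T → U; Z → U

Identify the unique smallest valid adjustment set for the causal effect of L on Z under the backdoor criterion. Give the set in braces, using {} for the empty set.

{E, T}

Variables eligible for adjustment (non-descendants of L, excluding L and Z): {E, T}.
Backdoor paths from L to Z:
  P1: L <- E -> Z
  P2: L <- T -> Z
  P3: L <- T -> U <- Z
The empty set is not sufficient: P1 (L <- E -> Z) has no collider blocking it and no conditioned non-collider, so it is open.
Try {E, T}:
  P1: blocked at fork node E ∈ conditioning set.
  P2: blocked at fork node T ∈ conditioning set.
  P3: blocked at fork node T ∈ conditioning set.
{E, T} contains no descendant of L and blocks every backdoor path.
Every element of {E, T} is needed (dropping E leaves P1 open; dropping T leaves P2 open), so no proper subset is valid.
Among all size-2 subsets of the eligible variables, only {E, T} blocks every backdoor path, so it is the unique smallest valid adjustment set.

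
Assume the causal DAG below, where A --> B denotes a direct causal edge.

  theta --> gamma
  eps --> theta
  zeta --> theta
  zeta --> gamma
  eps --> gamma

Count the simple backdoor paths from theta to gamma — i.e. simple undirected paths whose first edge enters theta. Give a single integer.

2

A backdoor path from theta to gamma is any simple undirected path whose first edge points into theta (i.e. leaves theta via a parent).
Parents of theta: {eps, zeta}.
Enumerating:
  P1: theta <- eps -> gamma
  P2: theta <- zeta -> gamma
That exhausts the simple backdoor paths. Count: 2.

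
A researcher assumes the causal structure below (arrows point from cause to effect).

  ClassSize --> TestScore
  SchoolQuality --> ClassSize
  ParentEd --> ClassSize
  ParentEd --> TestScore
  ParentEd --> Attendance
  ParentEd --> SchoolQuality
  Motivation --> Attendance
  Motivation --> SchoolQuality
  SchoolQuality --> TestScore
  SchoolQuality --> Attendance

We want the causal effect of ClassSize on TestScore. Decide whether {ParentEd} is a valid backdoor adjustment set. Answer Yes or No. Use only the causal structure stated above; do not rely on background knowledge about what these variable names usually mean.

No

Backdoor paths from ClassSize to TestScore (paths whose first edge points into ClassSize):
  P1: ClassSize <- ParentEd -> SchoolQuality -> TestScore
  P2: ClassSize <- ParentEd -> Attendance <- Motivation -> SchoolQuality -> TestScore
  P3: ClassSize <- ParentEd -> Attendance <- SchoolQuality -> TestScore
  P4: ClassSize <- ParentEd -> TestScore
  P5: ClassSize <- SchoolQuality <- ParentEd -> TestScore
  P6: ClassSize <- SchoolQuality <- Motivation -> Attendance <- ParentEd -> TestScore
  P7: ClassSize <- SchoolQuality -> Attendance <- ParentEd -> TestScore
  P8: ClassSize <- SchoolQuality -> TestScore
Condition 1 (no descendant of ClassSize in the set): holds — descendants of ClassSize are {TestScore}; none are in {ParentEd}.
Condition 2 (every backdoor path blocked by {ParentEd}):
  P1: blocked at fork node ParentEd ∈ conditioning set.
  P2: blocked at fork node ParentEd ∈ conditioning set.
  P3: blocked at fork node ParentEd ∈ conditioning set.
  P4: blocked at fork node ParentEd ∈ conditioning set.
  P5: blocked at fork node ParentEd ∈ conditioning set.
  P6: blocked at collider Attendance (neither it nor any descendant is in the conditioning set).
  P7: blocked at collider Attendance (neither it nor any descendant is in the conditioning set).
  P8: open — no interior node is in the conditioning set.
{ParentEd} does not satisfy the backdoor criterion.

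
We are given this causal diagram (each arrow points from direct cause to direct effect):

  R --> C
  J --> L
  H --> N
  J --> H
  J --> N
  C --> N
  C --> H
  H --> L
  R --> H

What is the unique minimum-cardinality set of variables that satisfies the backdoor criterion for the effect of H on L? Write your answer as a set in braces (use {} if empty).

Variables eligible for adjustment (non-descendants of H, excluding H and L): {C, J, R}.
Backdoor paths from H to L:
  P1: H <- J -> L
  P2: H <- R -> C -> N <- J -> L
  P3: H <- C -> N <- J -> L
The empty set is not sufficient: P1 (H <- J -> L) has no collider blocking it and no conditioned non-collider, so it is open.
Try {J}:
  P1: blocked at fork node J ∈ conditioning set.
  P2: blocked at collider N (neither it nor any descendant is in the conditioning set).
  P3: blocked at collider N (neither it nor any descendant is in the conditioning set).
{J} contains no descendant of H and blocks every backdoor path.
No other singleton works — e.g. {R} leaves P1 open — so {J} is the unique smallest valid adjustment set.

{J}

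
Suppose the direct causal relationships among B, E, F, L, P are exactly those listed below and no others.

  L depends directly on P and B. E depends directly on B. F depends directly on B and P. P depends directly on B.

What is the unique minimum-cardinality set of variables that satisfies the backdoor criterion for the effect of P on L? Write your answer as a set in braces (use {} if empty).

{B}

Variables eligible for adjustment (non-descendants of P, excluding P and L): {B, E}.
Backdoor paths from P to L:
  P1: P <- B -> L
The empty set is not sufficient: P1 (P <- B -> L) has no collider blocking it and no conditioned non-collider, so it is open.
Try {B}:
  P1: blocked at fork node B ∈ conditioning set.
{B} contains no descendant of P and blocks every backdoor path.
No other singleton works — e.g. {E} leaves P1 open — so {B} is the unique smallest valid adjustment set.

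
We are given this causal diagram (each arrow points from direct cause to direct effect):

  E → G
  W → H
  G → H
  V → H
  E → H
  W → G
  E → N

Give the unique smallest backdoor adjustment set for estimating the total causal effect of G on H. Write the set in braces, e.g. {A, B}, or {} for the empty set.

Variables eligible for adjustment (non-descendants of G, excluding G and H): {E, N, V, W}.
Backdoor paths from G to H:
  P1: G <- W -> H
  P2: G <- E -> H
The empty set is not sufficient: P1 (G <- W -> H) has no collider blocking it and no conditioned non-collider, so it is open.
Try {E, W}:
  P1: blocked at fork node W ∈ conditioning set.
  P2: blocked at fork node E ∈ conditioning set.
{E, W} contains no descendant of G and blocks every backdoor path.
Every element of {E, W} is needed (dropping E leaves P2 open; dropping W leaves P1 open), so no proper subset is valid.
Among all size-2 subsets of the eligible variables, only {E, W} blocks every backdoor path, so it is the unique smallest valid adjustment set.

{E, W}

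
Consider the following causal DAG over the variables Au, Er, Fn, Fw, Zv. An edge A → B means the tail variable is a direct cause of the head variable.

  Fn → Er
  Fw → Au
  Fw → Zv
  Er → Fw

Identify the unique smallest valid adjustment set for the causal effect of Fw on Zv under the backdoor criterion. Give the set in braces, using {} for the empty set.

{}

Variables eligible for adjustment (non-descendants of Fw, excluding Fw and Zv): {Er, Fn}.
Backdoor paths from Fw to Zv:
  (none)
With no backdoor paths the empty set already satisfies the criterion, and it is trivially minimal.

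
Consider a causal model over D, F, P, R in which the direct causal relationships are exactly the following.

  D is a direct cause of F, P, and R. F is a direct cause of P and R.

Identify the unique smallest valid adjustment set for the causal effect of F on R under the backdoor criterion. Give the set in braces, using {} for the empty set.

{D}

Variables eligible for adjustment (non-descendants of F, excluding F and R): {D}.
Backdoor paths from F to R:
  P1: F <- D -> R
The empty set is not sufficient: P1 (F <- D -> R) has no collider blocking it and no conditioned non-collider, so it is open.
Try {D}:
  P1: blocked at fork node D ∈ conditioning set.
{D} contains no descendant of F and blocks every backdoor path.
{D} is the unique smallest valid adjustment set.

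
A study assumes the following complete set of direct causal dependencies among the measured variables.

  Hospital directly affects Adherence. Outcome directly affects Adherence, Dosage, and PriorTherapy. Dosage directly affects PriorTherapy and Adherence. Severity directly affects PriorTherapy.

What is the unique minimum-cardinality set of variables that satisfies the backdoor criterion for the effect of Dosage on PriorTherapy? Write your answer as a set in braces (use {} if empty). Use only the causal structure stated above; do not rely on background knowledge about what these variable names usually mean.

Variables eligible for adjustment (non-descendants of Dosage, excluding Dosage and PriorTherapy): {Hospital, Outcome, Severity}.
Backdoor paths from Dosage to PriorTherapy:
  P1: Dosage <- Outcome -> PriorTherapy
The empty set is not sufficient: P1 (Dosage <- Outcome -> PriorTherapy) has no collider blocking it and no conditioned non-collider, so it is open.
Try {Outcome}:
  P1: blocked at fork node Outcome ∈ conditioning set.
{Outcome} contains no descendant of Dosage and blocks every backdoor path.
No other singleton works — e.g. {Hospital} leaves P1 open — so {Outcome} is the unique smallest valid adjustment set.

{Outcome}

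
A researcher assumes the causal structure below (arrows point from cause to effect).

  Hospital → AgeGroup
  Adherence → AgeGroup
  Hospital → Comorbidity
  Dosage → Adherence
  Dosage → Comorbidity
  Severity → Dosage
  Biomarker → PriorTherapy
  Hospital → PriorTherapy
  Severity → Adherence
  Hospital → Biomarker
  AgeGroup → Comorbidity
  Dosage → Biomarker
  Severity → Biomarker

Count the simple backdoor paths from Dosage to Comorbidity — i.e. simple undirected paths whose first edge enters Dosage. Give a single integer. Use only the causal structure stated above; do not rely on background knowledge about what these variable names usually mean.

6

A backdoor path from Dosage to Comorbidity is any simple undirected path whose first edge points into Dosage (i.e. leaves Dosage via a parent).
Parents of Dosage: {Severity}.
Enumerating:
  P1: Dosage <- Severity -> Adherence -> AgeGroup <- Hospital -> Comorbidity
  P2: Dosage <- Severity -> Adherence -> AgeGroup -> Comorbidity
  P3: Dosage <- Severity -> Biomarker <- Hospital -> AgeGroup -> Comorbidity
  P4: Dosage <- Severity -> Biomarker <- Hospital -> Comorbidity
  P5: Dosage <- Severity -> Biomarker -> PriorTherapy <- Hospital -> AgeGroup -> Comorbidity
  P6: Dosage <- Severity -> Biomarker -> PriorTherapy <- Hospital -> Comorbidity
That exhausts the simple backdoor paths. Count: 6.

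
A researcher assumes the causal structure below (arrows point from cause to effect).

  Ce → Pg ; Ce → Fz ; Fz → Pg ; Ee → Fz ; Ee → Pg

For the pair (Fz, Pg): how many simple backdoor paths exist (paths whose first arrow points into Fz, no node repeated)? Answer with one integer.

2

A backdoor path from Fz to Pg is any simple undirected path whose first edge points into Fz (i.e. leaves Fz via a parent).
Parents of Fz: {Ce, Ee}.
Enumerating:
  P1: Fz <- Ee -> Pg
  P2: Fz <- Ce -> Pg
That exhausts the simple backdoor paths. Count: 2.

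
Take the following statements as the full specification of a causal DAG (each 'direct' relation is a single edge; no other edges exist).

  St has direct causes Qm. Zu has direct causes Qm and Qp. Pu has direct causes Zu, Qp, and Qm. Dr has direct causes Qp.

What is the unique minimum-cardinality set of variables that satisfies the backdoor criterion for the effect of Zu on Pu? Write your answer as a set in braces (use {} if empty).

Variables eligible for adjustment (non-descendants of Zu, excluding Zu and Pu): {Dr, Qm, Qp, St}.
Backdoor paths from Zu to Pu:
  P1: Zu <- Qp -> Pu
  P2: Zu <- Qm -> Pu
The empty set is not sufficient: P1 (Zu <- Qp -> Pu) has no collider blocking it and no conditioned non-collider, so it is open.
Try {Qm, Qp}:
  P1: blocked at fork node Qp ∈ conditioning set.
  P2: blocked at fork node Qm ∈ conditioning set.
{Qm, Qp} contains no descendant of Zu and blocks every backdoor path.
Every element of {Qm, Qp} is needed (dropping Qm leaves P2 open; dropping Qp leaves P1 open), so no proper subset is valid.
Among all size-2 subsets of the eligible variables, only {Qm, Qp} blocks every backdoor path, so it is the unique smallest valid adjustment set.

{Qm, Qp}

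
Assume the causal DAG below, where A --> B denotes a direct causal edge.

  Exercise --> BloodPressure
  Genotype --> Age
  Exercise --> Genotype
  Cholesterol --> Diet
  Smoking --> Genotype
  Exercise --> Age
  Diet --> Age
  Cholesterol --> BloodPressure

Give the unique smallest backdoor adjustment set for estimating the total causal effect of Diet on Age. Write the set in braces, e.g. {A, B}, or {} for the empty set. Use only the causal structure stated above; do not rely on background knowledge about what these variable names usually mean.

{}

Variables eligible for adjustment (non-descendants of Diet, excluding Diet and Age): {BloodPressure, Cholesterol, Exercise, Genotype, Smoking}.
Backdoor paths from Diet to Age:
  P1: Diet <- Cholesterol -> BloodPressure <- Exercise -> Genotype -> Age
  P2: Diet <- Cholesterol -> BloodPressure <- Exercise -> Age
Each backdoor path contains an unconditioned collider, so every path is already blocked with the empty conditioning set:
  P1: blocked at collider BloodPressure (neither it nor any descendant is in the conditioning set).
  P2: blocked at collider BloodPressure (neither it nor any descendant is in the conditioning set).
The empty set is therefore the unique smallest valid set.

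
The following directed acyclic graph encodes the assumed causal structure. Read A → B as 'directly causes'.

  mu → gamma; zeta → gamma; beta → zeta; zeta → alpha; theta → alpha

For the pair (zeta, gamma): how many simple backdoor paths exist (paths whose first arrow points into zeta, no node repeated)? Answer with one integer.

0

A backdoor path from zeta to gamma is any simple undirected path whose first edge points into zeta (i.e. leaves zeta via a parent).
Parents of zeta: {beta}.
No simple path from any parent of zeta reaches gamma without revisiting zeta, so there are no backdoor paths.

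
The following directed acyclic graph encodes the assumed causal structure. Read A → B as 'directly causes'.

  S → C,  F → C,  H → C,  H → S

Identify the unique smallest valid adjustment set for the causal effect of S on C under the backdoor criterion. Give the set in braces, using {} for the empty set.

Variables eligible for adjustment (non-descendants of S, excluding S and C): {F, H}.
Backdoor paths from S to C:
  P1: S <- H -> C
The empty set is not sufficient: P1 (S <- H -> C) has no collider blocking it and no conditioned non-collider, so it is open.
Try {H}:
  P1: blocked at fork node H ∈ conditioning set.
{H} contains no descendant of S and blocks every backdoor path.
No other singleton works — e.g. {F} leaves P1 open — so {H} is the unique smallest valid adjustment set.

{H}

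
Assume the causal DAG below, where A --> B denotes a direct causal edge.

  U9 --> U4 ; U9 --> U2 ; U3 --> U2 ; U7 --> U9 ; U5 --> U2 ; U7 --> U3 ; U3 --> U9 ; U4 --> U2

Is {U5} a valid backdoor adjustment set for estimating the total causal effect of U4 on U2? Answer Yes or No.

No

Backdoor paths from U4 to U2 (paths whose first edge points into U4):
  P1: U4 <- U9 <- U7 -> U3 -> U2
  P2: U4 <- U9 <- U3 -> U2
  P3: U4 <- U9 -> U2
Condition 1 (no descendant of U4 in the set): holds — descendants of U4 are {U2}; none are in {U5}.
Condition 2 (every backdoor path blocked by {U5}):
  P1: open — no interior node is in the conditioning set.
  P2: open — no interior node is in the conditioning set.
  P3: open — no interior node is in the conditioning set.
{U5} does not satisfy the backdoor criterion.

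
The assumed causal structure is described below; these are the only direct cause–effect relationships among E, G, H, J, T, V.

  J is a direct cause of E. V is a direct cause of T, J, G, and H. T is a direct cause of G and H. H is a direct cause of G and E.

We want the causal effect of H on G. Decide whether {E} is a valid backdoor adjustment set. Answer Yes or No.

Backdoor paths from H to G (paths whose first edge points into H):
  P1: H <- V -> T -> G
  P2: H <- V -> G
  P3: H <- T <- V -> G
  P4: H <- T -> G
Condition 1 (no descendant of H in the set): FAILS — E is a descendant of H.
Condition 2 (every backdoor path blocked by {E}):
  P1: open — no interior node is in the conditioning set.
  P2: open — no interior node is in the conditioning set.
  P3: open — no interior node is in the conditioning set.
  P4: open — no interior node is in the conditioning set.
{E} does not satisfy the backdoor criterion.

No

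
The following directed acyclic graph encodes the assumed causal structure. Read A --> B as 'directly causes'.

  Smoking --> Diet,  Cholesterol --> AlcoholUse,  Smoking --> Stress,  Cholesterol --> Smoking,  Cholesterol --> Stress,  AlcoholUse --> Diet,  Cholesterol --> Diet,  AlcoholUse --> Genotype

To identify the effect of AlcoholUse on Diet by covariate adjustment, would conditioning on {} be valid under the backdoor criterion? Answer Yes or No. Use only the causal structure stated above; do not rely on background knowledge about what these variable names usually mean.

No

Backdoor paths from AlcoholUse to Diet (paths whose first edge points into AlcoholUse):
  P1: AlcoholUse <- Cholesterol -> Smoking -> Diet
  P2: AlcoholUse <- Cholesterol -> Stress <- Smoking -> Diet
  P3: AlcoholUse <- Cholesterol -> Diet
Condition 1 (no descendant of AlcoholUse in the set): holds — descendants of AlcoholUse are {Diet, Genotype}; none are in {}.
Condition 2 (every backdoor path blocked by {}):
  P1: open — no interior node is in the conditioning set.
  P2: blocked at collider Stress (neither it nor any descendant is in the conditioning set).
  P3: open — no interior node is in the conditioning set.
{} does not satisfy the backdoor criterion.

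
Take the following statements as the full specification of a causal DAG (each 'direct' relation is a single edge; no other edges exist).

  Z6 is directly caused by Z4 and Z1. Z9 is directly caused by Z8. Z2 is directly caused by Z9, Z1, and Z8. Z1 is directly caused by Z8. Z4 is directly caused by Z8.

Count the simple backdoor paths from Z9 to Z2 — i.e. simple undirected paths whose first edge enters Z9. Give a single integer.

A backdoor path from Z9 to Z2 is any simple undirected path whose first edge points into Z9 (i.e. leaves Z9 via a parent).
Parents of Z9: {Z8}.
Enumerating:
  P1: Z9 <- Z8 -> Z1 -> Z2
  P2: Z9 <- Z8 -> Z4 -> Z6 <- Z1 -> Z2
  P3: Z9 <- Z8 -> Z2
That exhausts the simple backdoor paths. Count: 3.

3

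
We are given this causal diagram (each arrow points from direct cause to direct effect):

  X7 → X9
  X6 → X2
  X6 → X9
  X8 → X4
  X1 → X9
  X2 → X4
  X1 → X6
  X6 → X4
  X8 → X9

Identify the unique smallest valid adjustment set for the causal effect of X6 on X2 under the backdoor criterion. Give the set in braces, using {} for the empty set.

{}

Variables eligible for adjustment (non-descendants of X6, excluding X6 and X2): {X1, X7, X8}.
Backdoor paths from X6 to X2:
  P1: X6 <- X1 -> X9 <- X8 -> X4 <- X2
Each backdoor path contains an unconditioned collider, so every path is already blocked with the empty conditioning set:
  P1: blocked at collider X9 (neither it nor any descendant is in the conditioning set).
The empty set is therefore the unique smallest valid set.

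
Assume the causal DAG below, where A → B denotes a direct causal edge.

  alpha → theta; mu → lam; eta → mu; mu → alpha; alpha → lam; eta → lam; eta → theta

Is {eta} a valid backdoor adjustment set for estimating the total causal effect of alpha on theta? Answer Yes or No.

Backdoor paths from alpha to theta (paths whose first edge points into alpha):
  P1: alpha <- mu <- eta -> theta
  P2: alpha <- mu -> lam <- eta -> theta
Condition 1 (no descendant of alpha in the set): holds — descendants of alpha are {lam, theta}; none are in {eta}.
Condition 2 (every backdoor path blocked by {eta}):
  P1: blocked at fork node eta ∈ conditioning set.
  P2: blocked at collider lam (neither it nor any descendant is in the conditioning set).
{eta} satisfies the backdoor criterion.

Yes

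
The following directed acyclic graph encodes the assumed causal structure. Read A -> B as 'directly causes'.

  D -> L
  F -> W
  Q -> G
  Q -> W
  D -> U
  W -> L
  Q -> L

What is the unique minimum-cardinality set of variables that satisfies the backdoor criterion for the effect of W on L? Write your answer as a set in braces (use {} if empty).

{Q}

Variables eligible for adjustment (non-descendants of W, excluding W and L): {D, F, G, Q, U}.
Backdoor paths from W to L:
  P1: W <- Q -> L
The empty set is not sufficient: P1 (W <- Q -> L) has no collider blocking it and no conditioned non-collider, so it is open.
Try {Q}:
  P1: blocked at fork node Q ∈ conditioning set.
{Q} contains no descendant of W and blocks every backdoor path.
No other singleton works — e.g. {F} leaves P1 open — so {Q} is the unique smallest valid adjustment set.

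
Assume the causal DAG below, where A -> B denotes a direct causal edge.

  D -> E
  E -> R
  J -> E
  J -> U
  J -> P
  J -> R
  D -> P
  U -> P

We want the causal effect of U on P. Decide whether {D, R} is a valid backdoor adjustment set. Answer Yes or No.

No

Backdoor paths from U to P (paths whose first edge points into U):
  P1: U <- J -> E <- D -> P
  P2: U <- J -> R <- E <- D -> P
  P3: U <- J -> P
Condition 1 (no descendant of U in the set): holds — descendants of U are {P}; none are in {D, R}.
Condition 2 (every backdoor path blocked by {D, R}):
  P1: blocked at fork node D ∈ conditioning set.
  P2: blocked at fork node D ∈ conditioning set.
  P3: open — no interior node is in the conditioning set.
{D, R} does not satisfy the backdoor criterion.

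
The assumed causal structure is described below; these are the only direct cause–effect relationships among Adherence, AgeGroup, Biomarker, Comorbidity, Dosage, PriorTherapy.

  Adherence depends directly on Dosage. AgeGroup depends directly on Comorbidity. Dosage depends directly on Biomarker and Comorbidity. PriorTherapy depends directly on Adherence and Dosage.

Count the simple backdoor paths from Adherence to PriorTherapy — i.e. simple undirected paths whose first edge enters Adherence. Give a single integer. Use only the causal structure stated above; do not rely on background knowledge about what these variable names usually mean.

A backdoor path from Adherence to PriorTherapy is any simple undirected path whose first edge points into Adherence (i.e. leaves Adherence via a parent).
Parents of Adherence: {Dosage}.
Enumerating:
  P1: Adherence <- Dosage -> PriorTherapy
That exhausts the simple backdoor paths. Count: 1.

1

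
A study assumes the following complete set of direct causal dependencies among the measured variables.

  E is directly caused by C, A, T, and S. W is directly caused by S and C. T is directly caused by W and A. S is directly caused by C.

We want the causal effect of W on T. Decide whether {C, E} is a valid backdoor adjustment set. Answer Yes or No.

No

Backdoor paths from W to T (paths whose first edge points into W):
  P1: W <- C -> S -> E <- A -> T
  P2: W <- C -> S -> E <- T
  P3: W <- C -> E <- A -> T
  P4: W <- C -> E <- T
  P5: W <- S <- C -> E <- A -> T
  P6: W <- S <- C -> E <- T
  P7: W <- S -> E <- A -> T
  P8: W <- S -> E <- T
Condition 1 (no descendant of W in the set): FAILS — E is a descendant of W.
Condition 2 (every backdoor path blocked by {C, E}):
  P1: blocked at fork node C ∈ conditioning set.
  P2: blocked at fork node C ∈ conditioning set.
  P3: blocked at fork node C ∈ conditioning set.
  P4: blocked at fork node C ∈ conditioning set.
  P5: blocked at fork node C ∈ conditioning set.
  P6: blocked at fork node C ∈ conditioning set.
  P7: open — collider(s) E are conditioned on (or have a conditioned descendant) and no non-collider on the path is in the set.
  P8: open — collider(s) E are conditioned on (or have a conditioned descendant) and no non-collider on the path is in the set.
{C, E} does not satisfy the backdoor criterion.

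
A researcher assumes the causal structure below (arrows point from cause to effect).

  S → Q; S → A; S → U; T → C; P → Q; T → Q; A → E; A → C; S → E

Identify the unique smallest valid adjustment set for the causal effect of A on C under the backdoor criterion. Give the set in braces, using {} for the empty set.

Variables eligible for adjustment (non-descendants of A, excluding A and C): {P, Q, S, T, U}.
Backdoor paths from A to C:
  P1: A <- S -> Q <- T -> C
Each backdoor path contains an unconditioned collider, so every path is already blocked with the empty conditioning set:
  P1: blocked at collider Q (neither it nor any descendant is in the conditioning set).
The empty set is therefore the unique smallest valid set.

{}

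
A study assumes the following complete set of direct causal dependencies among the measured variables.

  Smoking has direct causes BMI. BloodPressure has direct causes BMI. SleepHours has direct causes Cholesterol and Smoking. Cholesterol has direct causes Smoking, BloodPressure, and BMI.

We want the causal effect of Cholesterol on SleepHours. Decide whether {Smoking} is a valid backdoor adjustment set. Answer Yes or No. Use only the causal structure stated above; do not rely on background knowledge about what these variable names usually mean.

Backdoor paths from Cholesterol to SleepHours (paths whose first edge points into Cholesterol):
  P1: Cholesterol <- BMI -> Smoking -> SleepHours
  P2: Cholesterol <- BloodPressure <- BMI -> Smoking -> SleepHours
  P3: Cholesterol <- Smoking -> SleepHours
Condition 1 (no descendant of Cholesterol in the set): holds — descendants of Cholesterol are {SleepHours}; none are in {Smoking}.
Condition 2 (every backdoor path blocked by {Smoking}):
  P1: blocked at chain node Smoking ∈ conditioning set.
  P2: blocked at chain node Smoking ∈ conditioning set.
  P3: blocked at fork node Smoking ∈ conditioning set.
{Smoking} satisfies the backdoor criterion.

Yes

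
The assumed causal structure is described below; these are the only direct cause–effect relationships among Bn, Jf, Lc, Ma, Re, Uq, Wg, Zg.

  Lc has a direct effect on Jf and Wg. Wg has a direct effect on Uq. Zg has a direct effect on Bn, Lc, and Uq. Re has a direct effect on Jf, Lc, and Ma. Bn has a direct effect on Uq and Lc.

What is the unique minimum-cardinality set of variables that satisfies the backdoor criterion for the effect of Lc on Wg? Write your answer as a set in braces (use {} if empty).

Variables eligible for adjustment (non-descendants of Lc, excluding Lc and Wg): {Bn, Ma, Re, Zg}.
Backdoor paths from Lc to Wg:
  P1: Lc <- Zg -> Bn -> Uq <- Wg
  P2: Lc <- Zg -> Uq <- Wg
  P3: Lc <- Bn <- Zg -> Uq <- Wg
  P4: Lc <- Bn -> Uq <- Wg
Each backdoor path contains an unconditioned collider, so every path is already blocked with the empty conditioning set:
  P1: blocked at collider Uq (neither it nor any descendant is in the conditioning set).
  P2: blocked at collider Uq (neither it nor any descendant is in the conditioning set).
  P3: blocked at collider Uq (neither it nor any descendant is in the conditioning set).
  P4: blocked at collider Uq (neither it nor any descendant is in the conditioning set).
The empty set is therefore the unique smallest valid set.

{}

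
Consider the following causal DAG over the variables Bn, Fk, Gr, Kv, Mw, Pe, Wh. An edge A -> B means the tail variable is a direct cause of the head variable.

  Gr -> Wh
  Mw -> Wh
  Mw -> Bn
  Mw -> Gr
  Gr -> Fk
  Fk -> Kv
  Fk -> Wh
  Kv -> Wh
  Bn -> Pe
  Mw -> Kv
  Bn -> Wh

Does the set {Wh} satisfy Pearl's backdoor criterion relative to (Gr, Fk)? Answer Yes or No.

Backdoor paths from Gr to Fk (paths whose first edge points into Gr):
  P1: Gr <- Mw -> Bn -> Wh <- Fk
  P2: Gr <- Mw -> Bn -> Wh <- Kv <- Fk
  P3: Gr <- Mw -> Kv <- Fk
  P4: Gr <- Mw -> Kv -> Wh <- Fk
  P5: Gr <- Mw -> Wh <- Fk
  P6: Gr <- Mw -> Wh <- Kv <- Fk
Condition 1 (no descendant of Gr in the set): FAILS — Wh is a descendant of Gr.
Condition 2 (every backdoor path blocked by {Wh}):
  P1: open — collider(s) Wh are conditioned on (or have a conditioned descendant) and no non-collider on the path is in the set.
  P2: open — collider(s) Wh are conditioned on (or have a conditioned descendant) and no non-collider on the path is in the set.
  P3: open — collider(s) Kv are conditioned on (or have a conditioned descendant) and no non-collider on the path is in the set.
  P4: open — collider(s) Wh are conditioned on (or have a conditioned descendant) and no non-collider on the path is in the set.
  P5: open — collider(s) Wh are conditioned on (or have a conditioned descendant) and no non-collider on the path is in the set.
  P6: open — collider(s) Wh are conditioned on (or have a conditioned descendant) and no non-collider on the path is in the set.
{Wh} does not satisfy the backdoor criterion.

No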